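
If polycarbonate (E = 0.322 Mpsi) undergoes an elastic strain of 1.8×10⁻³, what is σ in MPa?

E = 0.322 Mpsi = 2.220 GPa.
σ = E·ε = 2220 MPa × 1.8×10⁻³ = 4.00 MPa.

4.00 MPa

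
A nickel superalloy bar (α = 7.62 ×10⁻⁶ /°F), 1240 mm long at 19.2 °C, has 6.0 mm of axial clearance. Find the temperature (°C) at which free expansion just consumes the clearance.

372 °C

α = 7.62×10⁻⁶/°F × 9/5 = 13.7×10⁻⁶/K.
α·L₀·ΔT = 6.0 mm ⇒ ΔT = 6.0 / (13.7×10⁻⁶ × 1240.0) = 352.8 K.
T = 19.2 + 352.8 = 372.0 °C.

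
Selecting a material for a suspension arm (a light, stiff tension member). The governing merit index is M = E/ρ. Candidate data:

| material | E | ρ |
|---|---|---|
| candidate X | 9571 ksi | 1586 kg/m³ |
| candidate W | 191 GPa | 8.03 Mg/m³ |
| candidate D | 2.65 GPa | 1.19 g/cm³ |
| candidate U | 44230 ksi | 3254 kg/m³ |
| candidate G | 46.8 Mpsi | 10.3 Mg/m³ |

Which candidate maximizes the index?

Normalizing units and computing the index:
  candidate X: E = 65.99 GPa, ρ = 1586 kg/m³
  candidate W: E = 191.0 GPa, ρ = 8030 kg/m³
  candidate D: E = 2.650 GPa, ρ = 1190 kg/m³
  candidate U: E = 305.0 GPa, ρ = 3254 kg/m³
  candidate G: E = 322.7 GPa, ρ = 10300 kg/m³
  candidate U: M = 93.7 MN·m/kg
  candidate X: M = 41.6 MN·m/kg
  candidate G: M = 31.3 MN·m/kg
  candidate W: M = 23.8 MN·m/kg
  candidate D: M = 2.23 MN·m/kg
The maximum is for candidate U.

candidate U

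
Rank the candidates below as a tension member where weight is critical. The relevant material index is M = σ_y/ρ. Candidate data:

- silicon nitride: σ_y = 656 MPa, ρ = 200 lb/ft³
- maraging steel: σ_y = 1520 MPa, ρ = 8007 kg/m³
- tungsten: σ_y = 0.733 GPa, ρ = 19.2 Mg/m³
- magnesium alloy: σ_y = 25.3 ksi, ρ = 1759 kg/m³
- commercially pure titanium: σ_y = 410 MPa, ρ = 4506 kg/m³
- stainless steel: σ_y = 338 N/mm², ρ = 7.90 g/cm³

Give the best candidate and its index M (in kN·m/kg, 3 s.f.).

silicon nitride, M = 205 kN·m/kg

Normalizing units and computing the index:
  silicon nitride: σ_y = 656.0 MPa, ρ = 3204 kg/m³
  maraging steel: σ_y = 1520 MPa, ρ = 8007 kg/m³
  tungsten: σ_y = 733.0 MPa, ρ = 19200 kg/m³
  magnesium alloy: σ_y = 174.4 MPa, ρ = 1759 kg/m³
  commercially pure titanium: σ_y = 410.0 MPa, ρ = 4506 kg/m³
  stainless steel: σ_y = 338.0 MPa, ρ = 7900 kg/m³
  silicon nitride: M = 205 kN·m/kg
  maraging steel: M = 190 kN·m/kg
  magnesium alloy: M = 99.2 kN·m/kg
  commercially pure titanium: M = 91.0 kN·m/kg
  stainless steel: M = 42.8 kN·m/kg
  tungsten: M = 38.2 kN·m/kg
Silicon nitride ranks first.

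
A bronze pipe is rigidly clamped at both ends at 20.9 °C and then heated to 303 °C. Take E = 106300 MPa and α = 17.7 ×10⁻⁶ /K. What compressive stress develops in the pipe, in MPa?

E = 106300 MPa = 106.3 GPa.
ΔT = 282.1 K. Constrained thermal stress σ = E·α·ΔT = 106.3×10³ MPa × 17.7×10⁻⁶ × 282.1 = 531 MPa (compressive).

531 MPa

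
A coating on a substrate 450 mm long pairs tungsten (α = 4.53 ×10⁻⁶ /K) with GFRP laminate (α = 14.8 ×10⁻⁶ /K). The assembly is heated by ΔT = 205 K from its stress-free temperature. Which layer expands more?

GFRP laminate

α(tungsten) = 4.53×10⁻⁶/K vs α(GFRP laminate) = 14.8×10⁻⁶/K.
Higher α expands more for the same ΔT: GFRP laminate.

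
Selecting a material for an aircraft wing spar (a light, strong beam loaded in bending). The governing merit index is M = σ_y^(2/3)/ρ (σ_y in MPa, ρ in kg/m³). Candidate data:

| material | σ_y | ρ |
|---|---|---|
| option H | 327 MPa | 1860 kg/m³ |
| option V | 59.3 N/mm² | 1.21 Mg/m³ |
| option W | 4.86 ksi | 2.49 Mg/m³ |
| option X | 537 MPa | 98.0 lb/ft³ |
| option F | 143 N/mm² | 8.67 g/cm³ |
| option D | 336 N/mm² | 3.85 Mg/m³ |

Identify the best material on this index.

Putting every candidate on a common basis:
  option H: σ_y = 327.0 MPa, ρ = 1860 kg/m³
  option V: σ_y = 59.30 MPa, ρ = 1210 kg/m³
  option W: σ_y = 33.51 MPa, ρ = 2490 kg/m³
  option X: σ_y = 537.0 MPa, ρ = 1570 kg/m³
  option F: σ_y = 143.0 MPa, ρ = 8670 kg/m³
  option D: σ_y = 336.0 MPa, ρ = 3850 kg/m³
  option X: M = 42.1×10⁻³
  option H: M = 25.5×10⁻³
  option V: M = 12.6×10⁻³
  option D: M = 12.6×10⁻³
  option W: M = 4.17×10⁻³
  option F: M = 3.15×10⁻³
Option X has the largest M.

option X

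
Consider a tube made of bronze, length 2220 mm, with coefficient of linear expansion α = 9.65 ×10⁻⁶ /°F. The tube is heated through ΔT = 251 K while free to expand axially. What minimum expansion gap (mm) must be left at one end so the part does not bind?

Convert α: 9.65×10⁻⁶/°F × (9/5) = 17.4×10⁻⁶/K.
ΔL = α·L₀·ΔT = 17.4×10⁻⁶ × 2220 mm × 251.0 K = 9.68 mm.

9.68 mm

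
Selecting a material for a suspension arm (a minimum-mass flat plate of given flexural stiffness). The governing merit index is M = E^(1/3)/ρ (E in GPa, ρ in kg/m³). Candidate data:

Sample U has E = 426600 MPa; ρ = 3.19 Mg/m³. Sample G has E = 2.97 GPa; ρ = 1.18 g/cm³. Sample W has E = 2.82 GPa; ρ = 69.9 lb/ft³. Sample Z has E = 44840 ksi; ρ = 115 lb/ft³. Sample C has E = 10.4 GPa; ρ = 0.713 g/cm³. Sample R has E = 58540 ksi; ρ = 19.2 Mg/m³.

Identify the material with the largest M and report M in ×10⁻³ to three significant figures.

Putting every candidate on a common basis:
  sample U: E = 426.6 GPa, ρ = 3190 kg/m³
  sample G: E = 2.970 GPa, ρ = 1180 kg/m³
  sample W: E = 2.820 GPa, ρ = 1120 kg/m³
  sample Z: E = 309.2 GPa, ρ = 1842 kg/m³
  sample C: E = 10.40 GPa, ρ = 713.0 kg/m³
  sample R: E = 403.6 GPa, ρ = 19200 kg/m³
  sample Z: M = 3.67×10⁻³
  sample C: M = 3.06×10⁻³
  sample U: M = 2.36×10⁻³
  sample W: M = 1.26×10⁻³
  sample G: M = 1.22×10⁻³
  sample R: M = 0.385×10⁻³
Sample Z has the largest M.

sample Z, M = 3.67×10⁻³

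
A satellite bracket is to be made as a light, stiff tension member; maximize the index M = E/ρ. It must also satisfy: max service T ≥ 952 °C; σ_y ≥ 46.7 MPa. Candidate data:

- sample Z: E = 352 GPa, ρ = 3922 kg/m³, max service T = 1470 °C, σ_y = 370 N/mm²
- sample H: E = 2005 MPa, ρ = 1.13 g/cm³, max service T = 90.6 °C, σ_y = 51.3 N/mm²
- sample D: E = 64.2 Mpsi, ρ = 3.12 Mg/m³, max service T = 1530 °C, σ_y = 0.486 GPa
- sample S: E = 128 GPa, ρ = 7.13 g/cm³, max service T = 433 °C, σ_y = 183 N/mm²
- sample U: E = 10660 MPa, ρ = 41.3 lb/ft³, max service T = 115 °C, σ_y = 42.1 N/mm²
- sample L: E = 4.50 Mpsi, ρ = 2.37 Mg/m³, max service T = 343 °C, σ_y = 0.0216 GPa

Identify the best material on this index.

Screen on constraints: max service T ≥ 952 °C; σ_y ≥ 46.7 MPa. Survivors: sample Z, sample D.
After converting to SI:
  sample Z: E = 352.0 GPa, ρ = 3922 kg/m³
  sample D: E = 442.6 GPa, ρ = 3120 kg/m³
  sample D: M = 142 MN·m/kg
  sample Z: M = 89.8 MN·m/kg
The maximum is for sample D.

sample D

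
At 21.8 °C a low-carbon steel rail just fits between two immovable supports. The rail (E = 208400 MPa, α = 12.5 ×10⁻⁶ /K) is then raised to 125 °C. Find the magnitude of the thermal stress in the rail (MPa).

269 MPa

E = 208400 MPa = 208.4 GPa.
ΔT = 103.2 K. Constrained thermal stress σ = E·α·ΔT = 208.4×10³ MPa × 12.5×10⁻⁶ × 103.2 = 269 MPa (compressive).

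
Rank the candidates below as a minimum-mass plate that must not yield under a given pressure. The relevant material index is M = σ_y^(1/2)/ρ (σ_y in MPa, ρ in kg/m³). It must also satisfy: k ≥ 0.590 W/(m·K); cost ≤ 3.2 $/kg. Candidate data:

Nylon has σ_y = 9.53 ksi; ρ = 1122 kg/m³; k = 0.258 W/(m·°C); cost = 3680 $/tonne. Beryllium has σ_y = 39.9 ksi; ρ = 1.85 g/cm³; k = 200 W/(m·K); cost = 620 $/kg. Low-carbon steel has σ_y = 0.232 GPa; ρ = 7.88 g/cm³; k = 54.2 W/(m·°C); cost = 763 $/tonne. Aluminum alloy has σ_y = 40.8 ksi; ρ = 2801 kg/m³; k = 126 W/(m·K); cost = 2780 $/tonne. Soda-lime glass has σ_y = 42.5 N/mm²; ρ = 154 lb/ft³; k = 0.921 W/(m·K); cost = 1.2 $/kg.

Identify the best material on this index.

Screen on constraints: k ≥ 0.590 W/(m·K); cost ≤ 3.2 $/kg. Survivors: low-carbon steel, aluminum alloy, soda-lime glass.
In SI units:
  low-carbon steel: σ_y = 232.0 MPa, ρ = 7880 kg/m³
  aluminum alloy: σ_y = 281.3 MPa, ρ = 2801 kg/m³
  soda-lime glass: σ_y = 42.50 MPa, ρ = 2467 kg/m³
  aluminum alloy: M = 5.99×10⁻³
  soda-lime glass: M = 2.64×10⁻³
  low-carbon steel: M = 1.93×10⁻³
Highest index: aluminum alloy.

aluminum alloy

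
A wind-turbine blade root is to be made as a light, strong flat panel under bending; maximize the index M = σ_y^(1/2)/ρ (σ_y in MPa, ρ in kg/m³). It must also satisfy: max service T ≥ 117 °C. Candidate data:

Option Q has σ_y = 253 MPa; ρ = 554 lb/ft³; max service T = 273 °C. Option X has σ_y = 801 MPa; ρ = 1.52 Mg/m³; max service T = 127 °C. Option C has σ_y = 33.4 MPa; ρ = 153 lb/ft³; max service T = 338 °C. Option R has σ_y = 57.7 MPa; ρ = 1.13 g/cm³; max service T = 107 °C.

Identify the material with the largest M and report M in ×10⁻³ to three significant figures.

option X, M = 18.6×10⁻³

Screen on constraints: max service T ≥ 117 °C. Survivors: option Q, option X, option C.
Normalizing units and computing the index:
  option Q: σ_y = 253.0 MPa, ρ = 8874 kg/m³
  option X: σ_y = 801.0 MPa, ρ = 1520 kg/m³
  option C: σ_y = 33.40 MPa, ρ = 2451 kg/m³
  option X: M = 18.6×10⁻³
  option C: M = 2.36×10⁻³
  option Q: M = 1.79×10⁻³
The maximum is for option X.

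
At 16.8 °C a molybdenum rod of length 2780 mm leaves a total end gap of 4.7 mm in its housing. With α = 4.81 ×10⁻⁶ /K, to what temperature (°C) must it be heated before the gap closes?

α·L₀·ΔT = 4.7 mm ⇒ ΔT = 4.7 / (4.81×10⁻⁶ × 2780.0) = 351.5 K.
T = 16.8 + 351.5 = 368.3 °C.

368 °C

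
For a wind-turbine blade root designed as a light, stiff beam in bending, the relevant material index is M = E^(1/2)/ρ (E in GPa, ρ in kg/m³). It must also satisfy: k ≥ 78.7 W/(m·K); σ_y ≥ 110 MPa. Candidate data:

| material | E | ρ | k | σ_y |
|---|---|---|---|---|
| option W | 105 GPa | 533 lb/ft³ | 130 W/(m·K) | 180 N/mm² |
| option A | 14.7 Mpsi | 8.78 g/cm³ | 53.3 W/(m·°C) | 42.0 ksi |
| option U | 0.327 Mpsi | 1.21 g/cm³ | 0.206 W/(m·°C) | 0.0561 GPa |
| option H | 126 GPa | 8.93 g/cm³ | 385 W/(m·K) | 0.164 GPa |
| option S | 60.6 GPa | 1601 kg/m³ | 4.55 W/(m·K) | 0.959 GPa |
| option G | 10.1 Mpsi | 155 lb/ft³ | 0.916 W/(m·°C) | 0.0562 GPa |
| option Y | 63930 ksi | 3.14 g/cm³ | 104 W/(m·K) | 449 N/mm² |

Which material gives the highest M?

option Y

Screen on constraints: k ≥ 78.7 W/(m·K); σ_y ≥ 110 MPa. Survivors: option W, option H, option Y.
In SI units:
  option W: E = 105.0 GPa, ρ = 8538 kg/m³
  option H: E = 126.0 GPa, ρ = 8930 kg/m³
  option Y: E = 440.8 GPa, ρ = 3140 kg/m³
  option Y: M = 6.69×10⁻³
  option H: M = 1.26×10⁻³
  option W: M = 1.20×10⁻³
The maximum is for option Y.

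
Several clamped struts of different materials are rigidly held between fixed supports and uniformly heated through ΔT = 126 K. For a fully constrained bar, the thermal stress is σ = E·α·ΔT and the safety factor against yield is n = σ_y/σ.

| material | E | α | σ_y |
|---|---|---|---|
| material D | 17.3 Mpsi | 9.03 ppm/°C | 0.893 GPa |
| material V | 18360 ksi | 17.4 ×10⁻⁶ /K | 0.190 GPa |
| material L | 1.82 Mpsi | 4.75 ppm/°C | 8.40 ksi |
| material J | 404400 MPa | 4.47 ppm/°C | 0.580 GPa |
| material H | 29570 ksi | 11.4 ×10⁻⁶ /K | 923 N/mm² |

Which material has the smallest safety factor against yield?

With everything in SI (GPa, ×10⁻⁶/K, MPa):
  material D: E = 119.3, α = 9.03, σ_y = 893.0 → σ = 136 MPa, n = 6.58
  material V: E = 126.6, α = 17.4, σ_y = 190.0 → σ = 278 MPa, n = 0.685
  material L: E = 12.55, α = 4.75, σ_y = 57.92 → σ = 7.51 MPa, n = 7.71
  material J: E = 404.4, α = 4.47, σ_y = 580.0 → σ = 228 MPa, n = 2.55
  material H: E = 203.9, α = 11.4, σ_y = 923.0 → σ = 293 MPa, n = 3.15
The minimum is material V at n = 0.685.

material V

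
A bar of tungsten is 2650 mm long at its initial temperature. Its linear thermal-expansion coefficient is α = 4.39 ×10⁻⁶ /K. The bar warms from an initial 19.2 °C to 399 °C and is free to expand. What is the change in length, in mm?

ΔT = 399 − 19.2 = 379.8 K.
ΔL = α·L₀·ΔT = 4.39×10⁻⁶ × 2650 mm × 379.8 K = 4.42 mm.

4.42 mm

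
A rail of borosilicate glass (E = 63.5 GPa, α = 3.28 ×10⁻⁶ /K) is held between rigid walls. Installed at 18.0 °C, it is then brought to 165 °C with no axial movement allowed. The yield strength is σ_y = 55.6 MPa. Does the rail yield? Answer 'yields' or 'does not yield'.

ΔT = 147.0 K. Constrained thermal stress σ = E·α·ΔT = 63.50×10³ MPa × 3.28×10⁻⁶ × 147.0 = 30.6 MPa (compressive).
Compare to σ_y = 55.6 MPa: σ < σ_y, so it does not yield.

does not yield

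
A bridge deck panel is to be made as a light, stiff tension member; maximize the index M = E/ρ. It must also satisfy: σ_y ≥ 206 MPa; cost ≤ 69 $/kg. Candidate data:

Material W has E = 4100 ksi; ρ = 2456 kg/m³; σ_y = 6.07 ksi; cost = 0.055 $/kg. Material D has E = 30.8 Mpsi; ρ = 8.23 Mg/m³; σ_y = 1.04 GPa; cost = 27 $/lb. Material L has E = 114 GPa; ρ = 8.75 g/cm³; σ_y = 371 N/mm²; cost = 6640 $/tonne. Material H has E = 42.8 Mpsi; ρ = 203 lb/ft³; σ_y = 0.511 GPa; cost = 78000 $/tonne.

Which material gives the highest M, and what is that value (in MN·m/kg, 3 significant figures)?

material D, M = 25.8 MN·m/kg

Screen on constraints: σ_y ≥ 206 MPa; cost ≤ 69 $/kg. Survivors: material D, material L.
Normalizing units and computing the index:
  material D: E = 212.4 GPa, ρ = 8230 kg/m³
  material L: E = 114.0 GPa, ρ = 8750 kg/m³
  material D: M = 25.8 MN·m/kg
  material L: M = 13.0 MN·m/kg
Material D ranks first.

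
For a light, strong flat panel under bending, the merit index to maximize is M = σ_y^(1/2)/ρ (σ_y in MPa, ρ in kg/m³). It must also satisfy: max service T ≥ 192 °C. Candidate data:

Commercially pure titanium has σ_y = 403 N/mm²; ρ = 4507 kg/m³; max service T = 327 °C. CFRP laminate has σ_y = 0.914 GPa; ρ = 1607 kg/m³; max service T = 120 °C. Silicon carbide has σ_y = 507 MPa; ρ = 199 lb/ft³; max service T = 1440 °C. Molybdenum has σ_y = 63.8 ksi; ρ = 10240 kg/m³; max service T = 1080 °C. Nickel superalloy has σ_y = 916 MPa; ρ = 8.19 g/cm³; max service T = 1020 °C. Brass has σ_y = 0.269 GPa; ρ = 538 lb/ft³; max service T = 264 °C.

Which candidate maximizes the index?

Screen on constraints: max service T ≥ 192 °C. Survivors: commercially pure titanium, silicon carbide, molybdenum, nickel superalloy, brass.
Putting every candidate on a common basis:
  commercially pure titanium: σ_y = 403.0 MPa, ρ = 4507 kg/m³
  silicon carbide: σ_y = 507.0 MPa, ρ = 3188 kg/m³
  molybdenum: σ_y = 439.9 MPa, ρ = 10240 kg/m³
  nickel superalloy: σ_y = 916.0 MPa, ρ = 8190 kg/m³
  brass: σ_y = 269.0 MPa, ρ = 8618 kg/m³
  silicon carbide: M = 7.06×10⁻³
  commercially pure titanium: M = 4.45×10⁻³
  nickel superalloy: M = 3.70×10⁻³
  molybdenum: M = 2.05×10⁻³
  brass: M = 1.90×10⁻³
Silicon carbide has the largest M.

silicon carbide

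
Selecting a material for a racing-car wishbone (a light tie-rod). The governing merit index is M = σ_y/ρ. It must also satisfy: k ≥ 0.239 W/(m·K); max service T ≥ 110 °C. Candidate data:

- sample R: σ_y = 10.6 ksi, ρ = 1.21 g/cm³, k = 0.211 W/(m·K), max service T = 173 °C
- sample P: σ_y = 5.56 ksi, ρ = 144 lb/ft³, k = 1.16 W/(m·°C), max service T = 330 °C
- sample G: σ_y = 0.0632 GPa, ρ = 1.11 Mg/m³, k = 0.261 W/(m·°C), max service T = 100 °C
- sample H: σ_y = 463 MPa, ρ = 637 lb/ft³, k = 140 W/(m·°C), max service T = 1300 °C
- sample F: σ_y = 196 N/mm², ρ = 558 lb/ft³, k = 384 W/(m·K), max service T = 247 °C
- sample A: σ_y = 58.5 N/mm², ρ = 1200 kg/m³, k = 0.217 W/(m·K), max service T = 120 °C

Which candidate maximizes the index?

Screen on constraints: k ≥ 0.239 W/(m·K); max service T ≥ 110 °C. Survivors: sample P, sample H, sample F.
Putting every candidate on a common basis:
  sample P: σ_y = 38.33 MPa, ρ = 2307 kg/m³
  sample H: σ_y = 463.0 MPa, ρ = 10200 kg/m³
  sample F: σ_y = 196.0 MPa, ρ = 8938 kg/m³
  sample H: M = 45.4 kN·m/kg
  sample F: M = 21.9 kN·m/kg
  sample P: M = 16.6 kN·m/kg
Sample H ranks first.

sample H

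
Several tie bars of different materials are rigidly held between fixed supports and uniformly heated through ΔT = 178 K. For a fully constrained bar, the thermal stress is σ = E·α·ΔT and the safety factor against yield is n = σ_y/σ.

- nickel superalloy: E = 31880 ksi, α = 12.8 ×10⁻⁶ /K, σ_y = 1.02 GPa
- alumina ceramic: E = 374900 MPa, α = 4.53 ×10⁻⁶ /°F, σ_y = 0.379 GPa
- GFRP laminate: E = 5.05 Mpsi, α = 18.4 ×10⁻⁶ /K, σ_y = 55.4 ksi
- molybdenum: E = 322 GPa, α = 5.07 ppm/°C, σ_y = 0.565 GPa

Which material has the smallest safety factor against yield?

Converting E to GPa, α to ×10⁻⁶/K, σ_y to MPa, then σ and n for each:
  nickel superalloy: E = 219.8, α = 12.8, σ_y = 1020 → σ = 501 MPa, n = 2.04
  alumina ceramic: E = 374.9, α = 8.15, σ_y = 379.0 → σ = 544 MPa, n = 0.697
  GFRP laminate: E = 34.82, α = 18.4, σ_y = 382.0 → σ = 114 MPa, n = 3.35
  molybdenum: E = 322.0, α = 5.07, σ_y = 565.0 → σ = 291 MPa, n = 1.94
The minimum is alumina ceramic at n = 0.697.

alumina ceramic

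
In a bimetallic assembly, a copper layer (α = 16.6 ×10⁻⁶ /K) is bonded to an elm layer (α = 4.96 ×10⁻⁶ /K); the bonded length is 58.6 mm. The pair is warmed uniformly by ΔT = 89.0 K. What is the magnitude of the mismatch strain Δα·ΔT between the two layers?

Δα = |16.6 − 4.96|×10⁻⁶/K = 11.6×10⁻⁶/K.
Mismatch strain = Δα·ΔT = 11.6×10⁻⁶ × 89.0 = 1.04×10⁻³.

1.04×10⁻³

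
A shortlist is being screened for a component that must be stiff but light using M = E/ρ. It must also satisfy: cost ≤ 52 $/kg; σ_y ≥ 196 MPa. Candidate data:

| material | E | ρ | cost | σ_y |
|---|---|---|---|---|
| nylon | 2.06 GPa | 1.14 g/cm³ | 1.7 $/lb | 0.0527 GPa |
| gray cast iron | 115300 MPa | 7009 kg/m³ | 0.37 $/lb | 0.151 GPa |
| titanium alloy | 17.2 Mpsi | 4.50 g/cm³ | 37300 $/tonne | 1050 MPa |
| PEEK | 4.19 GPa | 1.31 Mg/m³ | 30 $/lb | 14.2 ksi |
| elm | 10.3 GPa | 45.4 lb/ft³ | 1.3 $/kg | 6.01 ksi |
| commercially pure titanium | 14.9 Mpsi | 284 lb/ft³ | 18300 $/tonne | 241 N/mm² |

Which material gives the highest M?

Screen on constraints: cost ≤ 52 $/kg; σ_y ≥ 196 MPa. Survivors: titanium alloy, commercially pure titanium.
Putting every candidate on a common basis:
  titanium alloy: E = 118.6 GPa, ρ = 4500 kg/m³
  commercially pure titanium: E = 102.7 GPa, ρ = 4549 kg/m³
  titanium alloy: M = 26.4 MN·m/kg
  commercially pure titanium: M = 22.6 MN·m/kg
Titanium alloy has the largest M.

titanium alloy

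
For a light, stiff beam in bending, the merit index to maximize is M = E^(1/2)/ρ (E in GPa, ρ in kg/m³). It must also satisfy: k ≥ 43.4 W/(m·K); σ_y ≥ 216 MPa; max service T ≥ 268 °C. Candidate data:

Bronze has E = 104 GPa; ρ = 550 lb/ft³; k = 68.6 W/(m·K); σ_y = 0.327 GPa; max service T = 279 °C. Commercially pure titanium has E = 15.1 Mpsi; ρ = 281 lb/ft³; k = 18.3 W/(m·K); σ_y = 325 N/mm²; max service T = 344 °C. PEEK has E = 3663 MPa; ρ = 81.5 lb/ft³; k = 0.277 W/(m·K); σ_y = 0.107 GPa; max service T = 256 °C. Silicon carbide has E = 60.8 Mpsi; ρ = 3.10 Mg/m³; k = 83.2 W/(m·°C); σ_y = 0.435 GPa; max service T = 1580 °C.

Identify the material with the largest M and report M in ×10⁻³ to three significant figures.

Screen on constraints: k ≥ 43.4 W/(m·K); σ_y ≥ 216 MPa; max service T ≥ 268 °C. Survivors: bronze, silicon carbide.
Convert each candidate to consistent units, then evaluate M:
  bronze: E = 104.0 GPa, ρ = 8810 kg/m³
  silicon carbide: E = 419.2 GPa, ρ = 3100 kg/m³
  silicon carbide: M = 6.60×10⁻³
  bronze: M = 1.16×10⁻³
The maximum is for silicon carbide.

silicon carbide, M = 6.60×10⁻³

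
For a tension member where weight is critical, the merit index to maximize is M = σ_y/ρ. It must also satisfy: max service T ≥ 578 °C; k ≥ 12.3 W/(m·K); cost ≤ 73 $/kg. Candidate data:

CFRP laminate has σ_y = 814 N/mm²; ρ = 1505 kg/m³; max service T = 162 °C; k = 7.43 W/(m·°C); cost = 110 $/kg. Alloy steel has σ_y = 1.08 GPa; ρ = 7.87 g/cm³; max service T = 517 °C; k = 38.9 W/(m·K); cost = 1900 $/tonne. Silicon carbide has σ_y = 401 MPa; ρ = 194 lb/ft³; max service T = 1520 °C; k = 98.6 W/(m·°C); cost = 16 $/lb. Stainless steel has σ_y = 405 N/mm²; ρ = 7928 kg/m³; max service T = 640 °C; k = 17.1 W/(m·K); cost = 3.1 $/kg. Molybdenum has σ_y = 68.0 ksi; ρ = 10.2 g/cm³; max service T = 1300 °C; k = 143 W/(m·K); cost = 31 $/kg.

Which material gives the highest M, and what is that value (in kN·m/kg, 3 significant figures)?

silicon carbide, M = 129 kN·m/kg

Screen on constraints: max service T ≥ 578 °C; k ≥ 12.3 W/(m·K); cost ≤ 73 $/kg. Survivors: silicon carbide, stainless steel, molybdenum.
After converting to SI:
  silicon carbide: σ_y = 401.0 MPa, ρ = 3108 kg/m³
  stainless steel: σ_y = 405.0 MPa, ρ = 7928 kg/m³
  molybdenum: σ_y = 468.8 MPa, ρ = 10200 kg/m³
  silicon carbide: M = 129 kN·m/kg
  stainless steel: M = 51.1 kN·m/kg
  molybdenum: M = 46.0 kN·m/kg
Highest index: silicon carbide.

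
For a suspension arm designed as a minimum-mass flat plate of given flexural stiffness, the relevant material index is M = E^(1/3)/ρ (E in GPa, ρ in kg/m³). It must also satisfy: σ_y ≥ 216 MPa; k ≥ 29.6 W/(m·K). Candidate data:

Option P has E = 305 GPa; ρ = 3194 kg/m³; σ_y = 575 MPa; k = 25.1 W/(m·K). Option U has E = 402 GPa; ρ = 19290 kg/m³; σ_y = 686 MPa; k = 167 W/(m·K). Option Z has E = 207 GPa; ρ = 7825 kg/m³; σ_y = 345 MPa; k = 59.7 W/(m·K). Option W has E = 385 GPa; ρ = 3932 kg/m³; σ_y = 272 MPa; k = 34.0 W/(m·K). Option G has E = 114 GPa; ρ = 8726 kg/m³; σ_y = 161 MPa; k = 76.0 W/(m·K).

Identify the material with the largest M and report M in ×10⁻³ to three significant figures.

option W, M = 1.85×10⁻³

Screen on constraints: σ_y ≥ 216 MPa; k ≥ 29.6 W/(m·K). Survivors: option U, option Z, option W.
Evaluate M for each candidate:
  option W: M = 1.85×10⁻³
  option Z: M = 0.756×10⁻³
  option U: M = 0.383×10⁻³
The maximum is for option W.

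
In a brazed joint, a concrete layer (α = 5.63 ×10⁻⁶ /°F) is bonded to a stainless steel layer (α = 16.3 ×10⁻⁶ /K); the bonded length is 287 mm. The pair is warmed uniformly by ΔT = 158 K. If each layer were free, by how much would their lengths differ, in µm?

280 µm

concrete: α = 5.63×10⁻⁶/°F × 9/5 = 10.1×10⁻⁶/K.
Δα = |10.1 − 16.3|×10⁻⁶/K = 6.17×10⁻⁶/K.
ΔL_mismatch = Δα·L·ΔT = 6.17×10⁻⁶ × 287.0 mm × 158.0 K = 280 µm.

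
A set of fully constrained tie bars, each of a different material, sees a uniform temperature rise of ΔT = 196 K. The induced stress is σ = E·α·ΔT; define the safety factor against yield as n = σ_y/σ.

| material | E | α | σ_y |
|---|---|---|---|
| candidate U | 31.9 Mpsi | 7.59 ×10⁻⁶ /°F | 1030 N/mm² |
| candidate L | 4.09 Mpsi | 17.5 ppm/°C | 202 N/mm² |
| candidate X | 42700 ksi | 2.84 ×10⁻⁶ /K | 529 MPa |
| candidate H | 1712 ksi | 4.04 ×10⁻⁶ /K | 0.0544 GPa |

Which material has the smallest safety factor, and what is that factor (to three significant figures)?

candidate U, n = 1.75

Per material, after unit conversion:
  candidate U: E = 219.9, α = 13.7, σ_y = 1030 → σ = 589 MPa, n = 1.75
  candidate L: E = 28.20, α = 17.5, σ_y = 202.0 → σ = 96.7 MPa, n = 2.09
  candidate X: E = 294.4, α = 2.84, σ_y = 529.0 → σ = 164 MPa, n = 3.23
  candidate H: E = 11.80, α = 4.04, σ_y = 54.40 → σ = 9.35 MPa, n = 5.82
The minimum is candidate U at n = 1.75.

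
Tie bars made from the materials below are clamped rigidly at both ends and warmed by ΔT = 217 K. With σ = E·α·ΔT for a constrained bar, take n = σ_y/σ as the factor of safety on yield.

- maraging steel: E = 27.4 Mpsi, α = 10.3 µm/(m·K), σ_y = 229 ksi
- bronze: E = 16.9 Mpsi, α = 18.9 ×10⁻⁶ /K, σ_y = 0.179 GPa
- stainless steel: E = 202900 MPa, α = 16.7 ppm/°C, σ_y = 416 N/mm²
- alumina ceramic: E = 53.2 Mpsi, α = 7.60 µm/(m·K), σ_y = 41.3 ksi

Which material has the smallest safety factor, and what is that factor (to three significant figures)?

Per material, after unit conversion:
  maraging steel: E = 188.9, α = 10.3, σ_y = 1579 → σ = 422 MPa, n = 3.74
  bronze: E = 116.5, α = 18.9, σ_y = 179.0 → σ = 478 MPa, n = 0.375
  stainless steel: E = 202.9, α = 16.7, σ_y = 416.0 → σ = 735 MPa, n = 0.566
  alumina ceramic: E = 366.8, α = 7.60, σ_y = 284.8 → σ = 605 MPa, n = 0.471
The minimum is bronze at n = 0.375.

bronze, n = 0.375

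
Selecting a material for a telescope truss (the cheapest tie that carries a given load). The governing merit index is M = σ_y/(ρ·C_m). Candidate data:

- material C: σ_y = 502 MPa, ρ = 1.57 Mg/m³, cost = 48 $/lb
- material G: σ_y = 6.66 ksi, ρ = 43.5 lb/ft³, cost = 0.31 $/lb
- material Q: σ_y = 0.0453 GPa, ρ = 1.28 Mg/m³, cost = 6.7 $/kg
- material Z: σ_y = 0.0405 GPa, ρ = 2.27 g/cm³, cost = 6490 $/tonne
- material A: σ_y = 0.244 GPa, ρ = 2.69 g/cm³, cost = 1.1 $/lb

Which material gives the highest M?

material G

Putting every candidate on a common basis:
  material C: σ_y = 502.0 MPa, ρ = 1570 kg/m³, cost = 105.8 $/kg
  material G: σ_y = 45.92 MPa, ρ = 696.8 kg/m³, cost = 0.6834 $/kg
  material Q: σ_y = 45.30 MPa, ρ = 1280 kg/m³, cost = 6.700 $/kg
  material Z: σ_y = 40.50 MPa, ρ = 2270 kg/m³, cost = 6.490 $/kg
  material A: σ_y = 244.0 MPa, ρ = 2690 kg/m³, cost = 2.425 $/kg
  material G: M = 96.4 kN·m per $
  material A: M = 37.4 kN·m per $
  material Q: M = 5.28 kN·m per $
  material C: M = 3.02 kN·m per $
  material Z: M = 2.75 kN·m per $
Material G has the largest M.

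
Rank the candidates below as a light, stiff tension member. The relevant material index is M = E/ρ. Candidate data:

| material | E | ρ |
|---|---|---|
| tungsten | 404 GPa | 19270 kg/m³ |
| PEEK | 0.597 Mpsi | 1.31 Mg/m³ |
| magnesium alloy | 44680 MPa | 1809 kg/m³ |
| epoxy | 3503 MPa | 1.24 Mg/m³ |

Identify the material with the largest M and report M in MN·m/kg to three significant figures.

magnesium alloy, M = 24.7 MN·m/kg

Putting every candidate on a common basis:
  tungsten: E = 404.0 GPa, ρ = 19270 kg/m³
  PEEK: E = 4.116 GPa, ρ = 1310 kg/m³
  magnesium alloy: E = 44.68 GPa, ρ = 1809 kg/m³
  epoxy: E = 3.503 GPa, ρ = 1240 kg/m³
  magnesium alloy: M = 24.7 MN·m/kg
  tungsten: M = 21.0 MN·m/kg
  PEEK: M = 3.14 MN·m/kg
  epoxy: M = 2.82 MN·m/kg
The maximum is for magnesium alloy.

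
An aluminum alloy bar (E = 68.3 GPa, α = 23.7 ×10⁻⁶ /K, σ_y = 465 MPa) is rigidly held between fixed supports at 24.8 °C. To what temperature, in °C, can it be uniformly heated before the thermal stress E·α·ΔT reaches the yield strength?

312 °C

E·α·ΔT = 465.0 MPa ⇒ ΔT = 465.0 / (68.30×10³ × 23.7×10⁻⁶) = 287.3 K.
T = 24.8 + 287.3 = 312.1 °C.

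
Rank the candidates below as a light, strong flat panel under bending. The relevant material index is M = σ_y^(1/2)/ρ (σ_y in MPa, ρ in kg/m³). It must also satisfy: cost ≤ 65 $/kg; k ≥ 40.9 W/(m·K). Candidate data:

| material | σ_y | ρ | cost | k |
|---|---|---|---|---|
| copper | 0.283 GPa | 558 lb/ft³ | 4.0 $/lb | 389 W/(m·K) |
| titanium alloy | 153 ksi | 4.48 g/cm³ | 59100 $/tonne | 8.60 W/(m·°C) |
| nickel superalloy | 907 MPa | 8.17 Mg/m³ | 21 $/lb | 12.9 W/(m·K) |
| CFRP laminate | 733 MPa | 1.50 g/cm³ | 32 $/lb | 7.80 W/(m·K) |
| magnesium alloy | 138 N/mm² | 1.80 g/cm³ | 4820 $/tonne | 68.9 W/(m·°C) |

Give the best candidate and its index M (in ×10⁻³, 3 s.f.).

magnesium alloy, M = 6.53×10⁻³

Screen on constraints: cost ≤ 65 $/kg; k ≥ 40.9 W/(m·K). Survivors: copper, magnesium alloy.
Putting every candidate on a common basis:
  copper: σ_y = 283.0 MPa, ρ = 8938 kg/m³
  magnesium alloy: σ_y = 138.0 MPa, ρ = 1800 kg/m³
  magnesium alloy: M = 6.53×10⁻³
  copper: M = 1.88×10⁻³
Highest index: magnesium alloy.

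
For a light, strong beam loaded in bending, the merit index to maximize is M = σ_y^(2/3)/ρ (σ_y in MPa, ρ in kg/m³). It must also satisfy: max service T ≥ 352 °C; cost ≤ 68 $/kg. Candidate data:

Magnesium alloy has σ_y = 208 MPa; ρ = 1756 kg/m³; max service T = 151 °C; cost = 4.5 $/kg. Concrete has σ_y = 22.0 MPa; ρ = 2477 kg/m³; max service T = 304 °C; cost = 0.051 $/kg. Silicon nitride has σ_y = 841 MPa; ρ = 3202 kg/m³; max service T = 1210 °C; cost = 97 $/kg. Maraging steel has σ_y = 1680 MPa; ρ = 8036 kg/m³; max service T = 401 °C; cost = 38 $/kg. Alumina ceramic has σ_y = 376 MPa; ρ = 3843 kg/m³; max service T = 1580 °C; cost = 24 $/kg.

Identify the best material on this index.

Screen on constraints: max service T ≥ 352 °C; cost ≤ 68 $/kg. Survivors: maraging steel, alumina ceramic.
Per-candidate index values:
  maraging steel: M = 17.6×10⁻³
  alumina ceramic: M = 13.6×10⁻³
Highest index: maraging steel.

maraging steel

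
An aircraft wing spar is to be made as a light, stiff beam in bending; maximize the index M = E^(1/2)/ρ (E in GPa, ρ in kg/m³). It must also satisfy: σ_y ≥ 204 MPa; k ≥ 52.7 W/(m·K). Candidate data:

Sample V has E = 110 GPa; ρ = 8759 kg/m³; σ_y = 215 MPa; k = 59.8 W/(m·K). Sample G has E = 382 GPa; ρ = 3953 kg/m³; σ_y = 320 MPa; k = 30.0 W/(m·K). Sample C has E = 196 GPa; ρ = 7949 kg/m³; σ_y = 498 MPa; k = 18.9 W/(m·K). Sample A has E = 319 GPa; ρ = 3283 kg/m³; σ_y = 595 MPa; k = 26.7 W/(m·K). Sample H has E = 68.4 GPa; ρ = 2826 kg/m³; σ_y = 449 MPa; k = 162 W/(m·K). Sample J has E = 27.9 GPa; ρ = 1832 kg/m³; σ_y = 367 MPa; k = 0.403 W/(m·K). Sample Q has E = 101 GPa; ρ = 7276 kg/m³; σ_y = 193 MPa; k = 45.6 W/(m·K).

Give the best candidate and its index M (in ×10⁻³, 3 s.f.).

Screen on constraints: σ_y ≥ 204 MPa; k ≥ 52.7 W/(m·K). Survivors: sample V, sample H.
Per-candidate index values:
  sample H: M = 2.93×10⁻³
  sample V: M = 1.20×10⁻³
The maximum is for sample H.

sample H, M = 2.93×10⁻³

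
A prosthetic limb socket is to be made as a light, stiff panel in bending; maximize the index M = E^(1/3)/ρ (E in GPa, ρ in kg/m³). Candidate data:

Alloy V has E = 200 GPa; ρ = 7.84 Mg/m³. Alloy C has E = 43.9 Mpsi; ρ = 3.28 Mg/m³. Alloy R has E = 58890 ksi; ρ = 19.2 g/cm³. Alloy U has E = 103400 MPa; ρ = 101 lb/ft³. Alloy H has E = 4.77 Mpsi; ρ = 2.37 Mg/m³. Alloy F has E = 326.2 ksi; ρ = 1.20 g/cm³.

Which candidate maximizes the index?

Putting every candidate on a common basis:
  alloy V: E = 200.0 GPa, ρ = 7840 kg/m³
  alloy C: E = 302.7 GPa, ρ = 3280 kg/m³
  alloy R: E = 406.0 GPa, ρ = 19200 kg/m³
  alloy U: E = 103.4 GPa, ρ = 1618 kg/m³
  alloy H: E = 32.89 GPa, ρ = 2370 kg/m³
  alloy F: E = 2.249 GPa, ρ = 1200 kg/m³
  alloy U: M = 2.90×10⁻³
  alloy C: M = 2.05×10⁻³
  alloy H: M = 1.35×10⁻³
  alloy F: M = 1.09×10⁻³
  alloy V: M = 0.746×10⁻³
  alloy R: M = 0.386×10⁻³
Highest index: alloy U.

alloy U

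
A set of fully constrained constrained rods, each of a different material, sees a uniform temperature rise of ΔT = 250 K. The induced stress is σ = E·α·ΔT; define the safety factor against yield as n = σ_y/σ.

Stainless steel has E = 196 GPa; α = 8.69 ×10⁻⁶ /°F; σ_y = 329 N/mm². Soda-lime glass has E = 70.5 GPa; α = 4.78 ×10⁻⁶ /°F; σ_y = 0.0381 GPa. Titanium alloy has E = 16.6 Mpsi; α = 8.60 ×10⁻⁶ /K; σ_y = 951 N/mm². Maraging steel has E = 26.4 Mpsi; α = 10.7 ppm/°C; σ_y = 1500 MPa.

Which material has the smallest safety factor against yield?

soda-lime glass

With everything in SI (GPa, ×10⁻⁶/K, MPa):
  stainless steel: E = 196.0, α = 15.6, σ_y = 329.0 → σ = 766 MPa, n = 0.429
  soda-lime glass: E = 70.50, α = 8.60, σ_y = 38.10 → σ = 152 MPa, n = 0.251
  titanium alloy: E = 114.5, α = 8.60, σ_y = 951.0 → σ = 246 MPa, n = 3.86
  maraging steel: E = 182.0, α = 10.7, σ_y = 1500 → σ = 487 MPa, n = 3.08
Smallest n: soda-lime glass with n = 0.251.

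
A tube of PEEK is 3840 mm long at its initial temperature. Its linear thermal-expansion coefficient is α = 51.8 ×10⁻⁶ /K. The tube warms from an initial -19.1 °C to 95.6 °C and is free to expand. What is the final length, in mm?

ΔT = 95.6 − (-19.1) = 114.7 K.
ΔL = α·L₀·ΔT = 51.8×10⁻⁶ × 3840 mm × 114.7 K = 22.8 mm.
L = L₀ + ΔL = 3840 + 22.8 = 3862.8 mm.

3862.8 mm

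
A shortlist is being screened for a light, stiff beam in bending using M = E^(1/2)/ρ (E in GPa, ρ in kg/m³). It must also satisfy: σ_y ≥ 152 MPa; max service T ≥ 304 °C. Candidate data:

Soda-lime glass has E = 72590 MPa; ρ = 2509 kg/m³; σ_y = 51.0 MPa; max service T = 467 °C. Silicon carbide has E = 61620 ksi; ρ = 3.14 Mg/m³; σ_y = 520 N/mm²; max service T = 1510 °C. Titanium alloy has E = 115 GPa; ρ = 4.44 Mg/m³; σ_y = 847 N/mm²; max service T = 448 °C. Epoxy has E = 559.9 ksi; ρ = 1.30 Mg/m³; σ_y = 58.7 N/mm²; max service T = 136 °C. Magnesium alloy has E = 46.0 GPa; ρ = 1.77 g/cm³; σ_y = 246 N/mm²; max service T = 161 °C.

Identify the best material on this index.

Screen on constraints: σ_y ≥ 152 MPa; max service T ≥ 304 °C. Survivors: silicon carbide, titanium alloy.
After converting to SI:
  silicon carbide: E = 424.9 GPa, ρ = 3140 kg/m³
  titanium alloy: E = 115.0 GPa, ρ = 4440 kg/m³
  silicon carbide: M = 6.56×10⁻³
  titanium alloy: M = 2.42×10⁻³
Highest index: silicon carbide.

silicon carbide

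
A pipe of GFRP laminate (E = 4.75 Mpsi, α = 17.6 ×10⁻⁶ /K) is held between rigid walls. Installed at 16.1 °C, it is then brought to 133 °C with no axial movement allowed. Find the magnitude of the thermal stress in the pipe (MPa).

E = 4.75 Mpsi = 32.75 GPa.
ΔT = 116.9 K. Constrained thermal stress σ = E·α·ΔT = 32.75×10³ MPa × 17.6×10⁻⁶ × 116.9 = 67.4 MPa (compressive).

67.4 MPa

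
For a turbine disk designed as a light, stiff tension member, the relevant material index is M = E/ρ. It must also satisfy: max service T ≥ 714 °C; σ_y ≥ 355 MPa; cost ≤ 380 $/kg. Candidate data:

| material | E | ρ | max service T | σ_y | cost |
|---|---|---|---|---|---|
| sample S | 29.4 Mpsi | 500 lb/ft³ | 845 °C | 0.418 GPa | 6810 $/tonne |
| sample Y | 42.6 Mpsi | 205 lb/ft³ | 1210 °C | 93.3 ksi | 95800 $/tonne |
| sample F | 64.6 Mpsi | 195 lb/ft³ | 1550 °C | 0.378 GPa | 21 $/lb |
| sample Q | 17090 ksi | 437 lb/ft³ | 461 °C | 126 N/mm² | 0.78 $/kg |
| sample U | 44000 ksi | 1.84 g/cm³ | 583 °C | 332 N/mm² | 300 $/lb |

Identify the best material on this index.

sample F

Screen on constraints: max service T ≥ 714 °C; σ_y ≥ 355 MPa; cost ≤ 380 $/kg. Survivors: sample S, sample Y, sample F.
Putting every candidate on a common basis:
  sample S: E = 202.7 GPa, ρ = 8009 kg/m³
  sample Y: E = 293.7 GPa, ρ = 3284 kg/m³
  sample F: E = 445.4 GPa, ρ = 3124 kg/m³
  sample F: M = 143 MN·m/kg
  sample Y: M = 89.4 MN·m/kg
  sample S: M = 25.3 MN·m/kg
Sample F ranks first.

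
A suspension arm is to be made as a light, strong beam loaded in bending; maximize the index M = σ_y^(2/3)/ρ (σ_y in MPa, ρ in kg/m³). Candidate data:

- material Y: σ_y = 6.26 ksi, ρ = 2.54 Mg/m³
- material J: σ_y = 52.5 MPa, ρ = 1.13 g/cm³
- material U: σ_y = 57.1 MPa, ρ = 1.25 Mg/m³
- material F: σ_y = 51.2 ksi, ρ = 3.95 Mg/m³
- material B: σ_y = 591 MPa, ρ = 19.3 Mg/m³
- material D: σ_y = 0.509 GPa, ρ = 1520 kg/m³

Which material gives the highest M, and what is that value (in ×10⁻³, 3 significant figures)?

material D, M = 41.9×10⁻³

Normalizing units and computing the index:
  material Y: σ_y = 43.16 MPa, ρ = 2540 kg/m³
  material J: σ_y = 52.50 MPa, ρ = 1130 kg/m³
  material U: σ_y = 57.10 MPa, ρ = 1250 kg/m³
  material F: σ_y = 353.0 MPa, ρ = 3950 kg/m³
  material B: σ_y = 591.0 MPa, ρ = 19300 kg/m³
  material D: σ_y = 509.0 MPa, ρ = 1520 kg/m³
  material D: M = 41.9×10⁻³
  material F: M = 12.6×10⁻³
  material J: M = 12.4×10⁻³
  material U: M = 11.9×10⁻³
  material Y: M = 4.84×10⁻³
  material B: M = 3.65×10⁻³
The maximum is for material D.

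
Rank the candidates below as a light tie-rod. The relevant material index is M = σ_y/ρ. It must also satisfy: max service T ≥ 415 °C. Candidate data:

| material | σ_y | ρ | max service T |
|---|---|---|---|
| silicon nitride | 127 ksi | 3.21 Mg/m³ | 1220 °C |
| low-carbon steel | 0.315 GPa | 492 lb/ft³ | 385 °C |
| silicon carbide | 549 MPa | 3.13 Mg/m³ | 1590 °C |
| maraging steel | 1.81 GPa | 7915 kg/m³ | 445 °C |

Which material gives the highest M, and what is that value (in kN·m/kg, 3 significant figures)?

Screen on constraints: max service T ≥ 415 °C. Survivors: silicon nitride, silicon carbide, maraging steel.
After converting to SI:
  silicon nitride: σ_y = 875.6 MPa, ρ = 3210 kg/m³
  silicon carbide: σ_y = 549.0 MPa, ρ = 3130 kg/m³
  maraging steel: σ_y = 1810 MPa, ρ = 7915 kg/m³
  silicon nitride: M = 273 kN·m/kg
  maraging steel: M = 229 kN·m/kg
  silicon carbide: M = 175 kN·m/kg
Silicon nitride ranks first.

silicon nitride, M = 273 kN·m/kg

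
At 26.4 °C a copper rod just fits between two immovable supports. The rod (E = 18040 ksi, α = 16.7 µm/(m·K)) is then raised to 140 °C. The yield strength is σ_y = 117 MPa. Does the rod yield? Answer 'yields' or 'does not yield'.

yields

E = 18040 ksi = 124.4 GPa.
ΔT = 113.6 K. Constrained thermal stress σ = E·α·ΔT = 124.4×10³ MPa × 16.7×10⁻⁶ × 113.6 = 236 MPa (compressive).
Compare to σ_y = 117 MPa: σ ≥ σ_y, so it yields.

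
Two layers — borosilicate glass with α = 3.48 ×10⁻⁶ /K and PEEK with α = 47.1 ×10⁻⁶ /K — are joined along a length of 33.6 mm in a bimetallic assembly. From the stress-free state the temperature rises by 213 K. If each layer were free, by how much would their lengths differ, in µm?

312 µm

Δα = |3.48 − 47.1|×10⁻⁶/K = 43.6×10⁻⁶/K.
ΔL_mismatch = Δα·L·ΔT = 43.6×10⁻⁶ × 33.6 mm × 213.0 K = 312 µm.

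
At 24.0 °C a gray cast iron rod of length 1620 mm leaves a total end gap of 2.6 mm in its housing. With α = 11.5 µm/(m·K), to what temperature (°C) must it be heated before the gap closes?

α·L₀·ΔT = 2.6 mm ⇒ ΔT = 2.6 / (11.5×10⁻⁶ × 1620.0) = 139.6 K.
T = 24.0 + 139.6 = 163.6 °C.

164 °C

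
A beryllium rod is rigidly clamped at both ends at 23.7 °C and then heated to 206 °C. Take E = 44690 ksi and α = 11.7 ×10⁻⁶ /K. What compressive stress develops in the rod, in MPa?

E = 44690 ksi = 308.1 GPa.
ΔT = 182.3 K. Constrained thermal stress σ = E·α·ΔT = 308.1×10³ MPa × 11.7×10⁻⁶ × 182.3 = 657 MPa (compressive).

657 MPa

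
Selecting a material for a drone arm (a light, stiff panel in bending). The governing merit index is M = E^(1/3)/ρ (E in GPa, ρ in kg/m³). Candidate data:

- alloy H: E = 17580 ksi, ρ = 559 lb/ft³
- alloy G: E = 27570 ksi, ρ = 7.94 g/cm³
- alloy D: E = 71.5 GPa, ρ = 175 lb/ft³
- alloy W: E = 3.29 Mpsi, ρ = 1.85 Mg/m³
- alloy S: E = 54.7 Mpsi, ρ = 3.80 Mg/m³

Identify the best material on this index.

Convert each candidate to consistent units, then evaluate M:
  alloy H: E = 121.2 GPa, ρ = 8954 kg/m³
  alloy G: E = 190.1 GPa, ρ = 7940 kg/m³
  alloy D: E = 71.50 GPa, ρ = 2803 kg/m³
  alloy W: E = 22.68 GPa, ρ = 1850 kg/m³
  alloy S: E = 377.1 GPa, ρ = 3800 kg/m³
  alloy S: M = 1.90×10⁻³
  alloy W: M = 1.53×10⁻³
  alloy D: M = 1.48×10⁻³
  alloy G: M = 0.724×10⁻³
  alloy H: M = 0.553×10⁻³
Alloy S ranks first.

alloy S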